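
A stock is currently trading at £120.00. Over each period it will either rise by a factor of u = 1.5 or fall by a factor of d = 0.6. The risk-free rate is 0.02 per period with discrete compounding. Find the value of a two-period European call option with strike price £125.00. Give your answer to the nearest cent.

Risk-neutral probability p = (1 + 0.02 − 0.6)/(1.5 − 0.6) = 0.4200/0.9000 = 0.4667
Terminal stock prices: S_uu = 270, S_ud = 108, S_dd = 43.2
Terminal payoffs (S − K): max(145, 0) = 145, max(-17, 0) = 0, max(-81.8, 0) = 0
Node u (S = 180): V_u = 1/1.02·[0.4667·145.0000 + 0.5333·0.0000] = 66.3399
Node d (S = 72): V_d = 1/1.02·[0.4667·0.0000 + 0.5333·0.0000] = 0.0000
Node 0 (S = 120): V_0 = 1/1.02·[0.4667·66.3399 + 0.5333·0.0000] = 30.3516

£30.35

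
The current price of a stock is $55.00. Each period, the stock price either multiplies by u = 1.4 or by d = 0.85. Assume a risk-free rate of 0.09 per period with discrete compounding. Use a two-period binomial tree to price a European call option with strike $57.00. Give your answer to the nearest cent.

$11.64

Risk-neutral probability p = (1 + 0.09 − 0.85)/(1.4 − 0.85) = 0.2400/0.5500 = 0.4364
Terminal stock prices: S_uu = 107.8, S_ud = 65.45, S_dd = 39.74
Terminal payoffs (S − K): max(50.8, 0) = 50.8, max(8.45, 0) = 8.45, max(-17.26, 0) = 0
Node u (S = 77): V_u = 1/1.09·[0.4364·50.8000 + 0.5636·8.4500] = 24.7064
Node d (S = 46.75): V_d = 1/1.09·[0.4364·8.4500 + 0.5636·0.0000] = 3.3828
Node 0 (S = 55): V_0 = 1/1.09·[0.4364·24.7064 + 0.5636·3.3828] = 11.6401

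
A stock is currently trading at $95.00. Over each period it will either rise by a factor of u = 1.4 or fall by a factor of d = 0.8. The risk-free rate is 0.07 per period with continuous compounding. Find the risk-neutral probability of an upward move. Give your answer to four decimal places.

p = 0.4542

Risk-neutral probability p = (e^0.07 − 0.8)/(1.4 − 0.8) = 0.2725/0.6000 = 0.4542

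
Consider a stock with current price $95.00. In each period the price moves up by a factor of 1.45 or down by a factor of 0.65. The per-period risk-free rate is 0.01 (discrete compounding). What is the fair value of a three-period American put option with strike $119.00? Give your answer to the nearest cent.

Risk-neutral probability p = (1 + 0.01 − 0.65)/(1.45 − 0.65) = 0.3600/0.8000 = 0.4500
Terminal stock prices: S_uuu = 289.6, S_uud = 129.8, S_udd = 58.2, S_ddd = 26.09
Terminal payoffs (K − S): max(-170.6, 0) = 0, max(-10.83, 0) = 0, max(60.8, 0) = 60.8, max(92.91, 0) = 92.91
Node uu (S = 199.7): continuation = 1/1.01·[0.4500·0.0000 + 0.5500·0.0000] = 0.0000; exercise value = 0.0000 ≤ continuation, so V_uu = 0.0000
Node ud (S = 89.54): continuation = 1/1.01·[0.4500·0.0000 + 0.5500·60.8006] = 33.1093; exercise value = 29.4625 ≤ continuation, so V_ud = 33.1093
Node dd (S = 40.14): continuation = 1/1.01·[0.4500·60.8006 + 0.5500·92.9106] = 77.6843; exercise value = 78.8625 > continuation, so V_dd = 78.8625 (exercise)
Node u (S = 137.8): continuation = 1/1.01·[0.4500·0.0000 + 0.5500·33.1093] = 18.0298; exercise value = 0.0000 ≤ continuation, so V_u = 18.0298
Node d (S = 61.75): continuation = 1/1.01·[0.4500·33.1093 + 0.5500·78.8625] = 57.6966; exercise value = 57.2500 ≤ continuation, so V_d = 57.6966
Node 0 (S = 95): continuation = 1/1.01·[0.4500·18.0298 + 0.5500·57.6966] = 39.4520; exercise value = 24.0000 ≤ continuation, so V_0 = 39.4520

$39.45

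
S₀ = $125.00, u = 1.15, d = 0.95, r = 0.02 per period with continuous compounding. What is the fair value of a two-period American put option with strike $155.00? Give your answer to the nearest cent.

$30.00

Risk-neutral probability p = (e^0.02 − 0.95)/(1.15 − 0.95) = 0.0702/0.2000 = 0.3510
Terminal stock prices: S_uu = 165.3, S_ud = 136.6, S_dd = 112.8
Terminal payoffs (K − S): max(-10.31, 0) = 0, max(18.44, 0) = 18.44, max(42.19, 0) = 42.19
Node u (S = 143.8): continuation = e^(−0.02)·[0.3510·0.0000 + 0.6490·18.4375] = 11.7289; exercise value = 11.2500 ≤ continuation, so V_u = 11.7289
Node d (S = 118.8): continuation = e^(−0.02)·[0.3510·18.4375 + 0.6490·42.1875] = 33.1808; exercise value = 36.2500 > continuation, so V_d = 36.2500 (exercise)
Node 0 (S = 125): continuation = e^(−0.02)·[0.3510·11.7289 + 0.6490·36.2500] = 27.0956; exercise value = 30.0000 > continuation, so V_0 = 30.0000 (exercise)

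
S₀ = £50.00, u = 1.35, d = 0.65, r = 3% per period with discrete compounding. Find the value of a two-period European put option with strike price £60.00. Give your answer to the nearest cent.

£15.20

Risk-neutral probability p = (1 + 0.03 − 0.65)/(1.35 − 0.65) = 0.3800/0.7000 = 0.5429
Terminal stock prices: S_uu = 91.13, S_ud = 43.88, S_dd = 21.13
Terminal payoffs (K − S): max(-31.13, 0) = 0, max(16.12, 0) = 16.12, max(38.88, 0) = 38.88
Node u (S = 67.5): V_u = 1/1.03·[0.5429·0.0000 + 0.4571·16.1250] = 7.1567
Node d (S = 32.5): V_d = 1/1.03·[0.5429·16.1250 + 0.4571·38.8750] = 25.7524
Node 0 (S = 50): V_0 = 1/1.03·[0.5429·7.1567 + 0.4571·25.7524] = 15.2016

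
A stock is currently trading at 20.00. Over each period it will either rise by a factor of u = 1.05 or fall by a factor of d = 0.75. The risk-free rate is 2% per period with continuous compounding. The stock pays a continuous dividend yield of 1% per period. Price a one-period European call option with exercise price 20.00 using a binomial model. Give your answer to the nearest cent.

0.85

Per-period risk-free factor R = e^0.02 = 1.0202; dividend-adjusted growth = e^(0.02−0.01) = 1.0101.
Risk-neutral probability p = (1.0101 − 0.75)/(1.05 − 0.75) = 0.2601/0.3000 = 0.8668
Terminal stock prices: S_u = 21, S_d = 15
Terminal payoffs (S − K): max(1, 0) = 1, max(-5, 0) = 0
Node 0 (S = 20): V_0 = e^(−0.02)·[0.8668·1.0000 + 0.1332·0.0000] = 0.8497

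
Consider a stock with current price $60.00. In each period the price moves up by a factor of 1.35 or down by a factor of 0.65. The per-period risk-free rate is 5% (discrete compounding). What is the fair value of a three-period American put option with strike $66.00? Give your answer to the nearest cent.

$13.99

Risk-neutral probability p = (1 + 0.05 − 0.65)/(1.35 − 0.65) = 0.4000/0.7000 = 0.5714
Terminal stock prices: S_uuu = 147.6, S_uud = 71.08, S_udd = 34.22, S_ddd = 16.48
Terminal payoffs (K − S): max(-81.62, 0) = 0, max(-5.078, 0) = 0, max(31.78, 0) = 31.78, max(49.52, 0) = 49.52
Node uu (S = 109.4): continuation = 1/1.05·[0.5714·0.0000 + 0.4286·0.0000] = 0.0000; exercise value = 0.0000 ≤ continuation, so V_uu = 0.0000
Node ud (S = 52.65): continuation = 1/1.05·[0.5714·0.0000 + 0.4286·31.7775] = 12.9704; exercise value = 13.3500 > continuation, so V_ud = 13.3500 (exercise)
Node dd (S = 25.35): continuation = 1/1.05·[0.5714·31.7775 + 0.4286·49.5225] = 37.5071; exercise value = 40.6500 > continuation, so V_dd = 40.6500 (exercise)
Node u (S = 81): continuation = 1/1.05·[0.5714·0.0000 + 0.4286·13.3500] = 5.4490; exercise value = 0.0000 ≤ continuation, so V_u = 5.4490
Node d (S = 39): continuation = 1/1.05·[0.5714·13.3500 + 0.4286·40.6500] = 23.8571; exercise value = 27.0000 > continuation, so V_d = 27.0000 (exercise)
Node 0 (S = 60): continuation = 1/1.05·[0.5714·5.4490 + 0.4286·27.0000] = 13.9858; exercise value = 6.0000 ≤ continuation, so V_0 = 13.9858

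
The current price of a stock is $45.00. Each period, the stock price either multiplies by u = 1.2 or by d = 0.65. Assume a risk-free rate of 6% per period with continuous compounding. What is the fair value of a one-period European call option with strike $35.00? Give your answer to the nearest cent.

Risk-neutral probability p = (e^0.06 − 0.65)/(1.2 − 0.65) = 0.4118/0.5500 = 0.7488
Terminal stock prices: S_u = 54, S_d = 29.25
Terminal payoffs (S − K): max(19, 0) = 19, max(-5.75, 0) = 0
Node 0 (S = 45): V_0 = e^(−0.06)·[0.7488·19.0000 + 0.2512·0.0000] = 13.3986

$13.40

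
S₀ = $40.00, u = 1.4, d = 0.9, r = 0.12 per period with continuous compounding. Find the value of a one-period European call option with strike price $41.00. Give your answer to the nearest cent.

Risk-neutral probability p = (e^0.12 − 0.9)/(1.4 − 0.9) = 0.2275/0.5000 = 0.4550
Terminal stock prices: S_u = 56, S_d = 36
Terminal payoffs (S − K): max(15, 0) = 15, max(-5, 0) = 0
Node 0 (S = 40): V_0 = e^(−0.12)·[0.4550·15.0000 + 0.5450·0.0000] = 6.0531

$6.05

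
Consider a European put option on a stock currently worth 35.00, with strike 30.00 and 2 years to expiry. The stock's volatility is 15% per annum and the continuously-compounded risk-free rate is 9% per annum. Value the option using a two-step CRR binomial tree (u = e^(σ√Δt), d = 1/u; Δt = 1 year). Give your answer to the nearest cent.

0.17

CRR parameters: u = e^(σ√Δt) = e^(0.15·√1) = 1.1618, d = 1/u = 0.8607
Per-period rate: rΔt = 0.09·1 = 0.09, so R = e^0.09 = 1.0942
Risk-neutral probability p = (e^0.09 − 0.8607)/(1.1618 − 0.8607) = 0.2335/0.3011 = 0.7753
Terminal stock prices: S_uu = 47.25, S_ud = 35, S_dd = 25.93
Terminal payoffs (K − S): max(-17.25, 0) = 0, max(-5, 0) = 0, max(4.071, 0) = 4.071
Node u (S = 40.66): V_u = e^(−0.09)·[0.7753·0.0000 + 0.2247·0.0000] = 0.0000
Node d (S = 30.12): V_d = e^(−0.09)·[0.7753·0.0000 + 0.2247·4.0714] = 0.8361
Node 0 (S = 35): V_0 = e^(−0.09)·[0.7753·0.0000 + 0.2247·0.8361] = 0.1717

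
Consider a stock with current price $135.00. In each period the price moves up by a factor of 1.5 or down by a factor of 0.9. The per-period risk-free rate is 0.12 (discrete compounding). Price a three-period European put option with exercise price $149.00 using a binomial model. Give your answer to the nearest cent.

$9.15

Risk-neutral probability p = (1 + 0.12 − 0.9)/(1.5 − 0.9) = 0.2200/0.6000 = 0.3667
Terminal stock prices: S_uuu = 455.6, S_uud = 273.4, S_udd = 164, S_ddd = 98.42
Terminal payoffs (K − S): max(-306.6, 0) = 0, max(-124.4, 0) = 0, max(-15.03, 0) = 0, max(50.58, 0) = 50.58
Node uu (S = 303.8): V_uu = 1/1.12·[0.3667·0.0000 + 0.6333·0.0000] = 0.0000
Node ud (S = 182.2): V_ud = 1/1.12·[0.3667·0.0000 + 0.6333·0.0000] = 0.0000
Node dd (S = 109.4): V_dd = 1/1.12·[0.3667·0.0000 + 0.6333·50.5850] = 28.6046
Node u (S = 202.5): V_u = 1/1.12·[0.3667·0.0000 + 0.6333·0.0000] = 0.0000
Node d (S = 121.5): V_d = 1/1.12·[0.3667·0.0000 + 0.6333·28.6046] = 16.1752
Node 0 (S = 135): V_0 = 1/1.12·[0.3667·0.0000 + 0.6333·16.1752] = 9.1467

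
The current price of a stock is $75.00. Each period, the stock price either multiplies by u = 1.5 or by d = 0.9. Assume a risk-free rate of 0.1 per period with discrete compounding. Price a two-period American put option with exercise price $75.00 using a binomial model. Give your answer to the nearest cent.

$5.23

Risk-neutral probability p = (1 + 0.1 − 0.9)/(1.5 − 0.9) = 0.2000/0.6000 = 0.3333
Terminal stock prices: S_uu = 168.8, S_ud = 101.2, S_dd = 60.75
Terminal payoffs (K − S): max(-93.75, 0) = 0, max(-26.25, 0) = 0, max(14.25, 0) = 14.25
Node u (S = 112.5): continuation = 1/1.1·[0.3333·0.0000 + 0.6667·0.0000] = 0.0000; exercise value = 0.0000 ≤ continuation, so V_u = 0.0000
Node d (S = 67.5): continuation = 1/1.1·[0.3333·0.0000 + 0.6667·14.2500] = 8.6364; exercise value = 7.5000 ≤ continuation, so V_d = 8.6364
Node 0 (S = 75): continuation = 1/1.1·[0.3333·0.0000 + 0.6667·8.6364] = 5.2342; exercise value = 0.0000 ≤ continuation, so V_0 = 5.2342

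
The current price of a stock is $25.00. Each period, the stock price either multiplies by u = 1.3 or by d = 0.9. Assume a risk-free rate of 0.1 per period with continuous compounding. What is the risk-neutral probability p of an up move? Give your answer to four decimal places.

Risk-neutral probability p = (e^0.1 − 0.9)/(1.3 − 0.9) = 0.2052/0.4000 = 0.5129

p = 0.5129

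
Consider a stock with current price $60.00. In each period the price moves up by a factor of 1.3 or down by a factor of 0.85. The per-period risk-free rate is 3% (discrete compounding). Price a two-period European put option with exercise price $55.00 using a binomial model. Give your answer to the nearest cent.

Risk-neutral probability p = (1 + 0.03 − 0.85)/(1.3 − 0.85) = 0.1800/0.4500 = 0.4000
Terminal stock prices: S_uu = 101.4, S_ud = 66.3, S_dd = 43.35
Terminal payoffs (K − S): max(-46.4, 0) = 0, max(-11.3, 0) = 0, max(11.65, 0) = 11.65
Node u (S = 78): V_u = 1/1.03·[0.4000·0.0000 + 0.6000·0.0000] = 0.0000
Node d (S = 51): V_d = 1/1.03·[0.4000·0.0000 + 0.6000·11.6500] = 6.7864
Node 0 (S = 60): V_0 = 1/1.03·[0.4000·0.0000 + 0.6000·6.7864] = 3.9532

$3.95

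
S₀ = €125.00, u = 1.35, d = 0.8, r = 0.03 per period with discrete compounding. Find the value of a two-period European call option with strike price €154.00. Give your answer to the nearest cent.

Risk-neutral probability p = (1 + 0.03 − 0.8)/(1.35 − 0.8) = 0.2300/0.5500 = 0.4182
Terminal stock prices: S_uu = 227.8, S_ud = 135, S_dd = 80
Terminal payoffs (S − K): max(73.81, 0) = 73.81, max(-19, 0) = 0, max(-74, 0) = 0
Node u (S = 168.8): V_u = 1/1.03·[0.4182·73.8125 + 0.5818·0.0000] = 29.9680
Node d (S = 100): V_d = 1/1.03·[0.4182·0.0000 + 0.5818·0.0000] = 0.0000
Node 0 (S = 125): V_0 = 1/1.03·[0.4182·29.9680 + 0.5818·0.0000] = 12.1671

€12.17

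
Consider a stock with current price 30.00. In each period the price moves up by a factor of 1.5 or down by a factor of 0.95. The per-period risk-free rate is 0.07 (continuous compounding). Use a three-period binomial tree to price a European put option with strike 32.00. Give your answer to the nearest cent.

2.39

Risk-neutral probability p = (e^0.07 − 0.95)/(1.5 − 0.95) = 0.1225/0.5500 = 0.2227
Terminal stock prices: S_uuu = 101.2, S_uud = 64.12, S_udd = 40.61, S_ddd = 25.72
Terminal payoffs (K − S): max(-69.25, 0) = 0, max(-32.12, 0) = 0, max(-8.612, 0) = 0, max(6.279, 0) = 6.279
Node uu (S = 67.5): V_uu = e^(−0.07)·[0.2227·0.0000 + 0.7773·0.0000] = 0.0000
Node ud (S = 42.75): V_ud = e^(−0.07)·[0.2227·0.0000 + 0.7773·0.0000] = 0.0000
Node dd (S = 27.07): V_dd = e^(−0.07)·[0.2227·0.0000 + 0.7773·6.2788] = 4.5503
Node u (S = 45): V_u = e^(−0.07)·[0.2227·0.0000 + 0.7773·0.0000] = 0.0000
Node d (S = 28.5): V_d = e^(−0.07)·[0.2227·0.0000 + 0.7773·4.5503] = 3.2976
Node 0 (S = 30): V_0 = e^(−0.07)·[0.2227·0.0000 + 0.7773·3.2976] = 2.3898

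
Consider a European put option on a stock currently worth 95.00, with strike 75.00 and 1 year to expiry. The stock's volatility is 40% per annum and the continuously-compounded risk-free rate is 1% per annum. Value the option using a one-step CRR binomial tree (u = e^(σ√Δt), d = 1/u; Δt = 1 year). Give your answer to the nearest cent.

6.57

CRR parameters: u = e^(σ√Δt) = e^(0.4·√1) = 1.4918, d = 1/u = 0.6703
Per-period rate: rΔt = 0.01·1 = 0.01, so R = e^0.01 = 1.0101
Risk-neutral probability p = (e^0.01 − 0.6703)/(1.4918 − 0.6703) = 0.3397/0.8215 = 0.4135
Terminal stock prices: S_u = 141.7, S_d = 63.68
Terminal payoffs (K − S): max(-66.72, 0) = 0, max(11.32, 0) = 11.32
Node 0 (S = 95): V_0 = e^(−0.01)·[0.4135·0.0000 + 0.5865·11.3196] = 6.5724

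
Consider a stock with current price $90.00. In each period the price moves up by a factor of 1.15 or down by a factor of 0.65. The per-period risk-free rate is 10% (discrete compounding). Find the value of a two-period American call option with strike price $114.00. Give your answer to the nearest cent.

Risk-neutral probability p = (1 + 0.1 − 0.65)/(1.15 − 0.65) = 0.4500/0.5000 = 0.9000
Terminal stock prices: S_uu = 119, S_ud = 67.27, S_dd = 38.03
Terminal payoffs (S − K): max(5.025, 0) = 5.025, max(-46.73, 0) = 0, max(-75.97, 0) = 0
Node u (S = 103.5): continuation = 1/1.1·[0.9000·5.0250 + 0.1000·0.0000] = 4.1114; exercise value = 0.0000 ≤ continuation, so V_u = 4.1114
Node d (S = 58.5): continuation = 1/1.1·[0.9000·0.0000 + 0.1000·0.0000] = 0.0000; exercise value = 0.0000 ≤ continuation, so V_d = 0.0000
Node 0 (S = 90): continuation = 1/1.1·[0.9000·4.1114 + 0.1000·0.0000] = 3.3638; exercise value = 0.0000 ≤ continuation, so V_0 = 3.3638

$3.36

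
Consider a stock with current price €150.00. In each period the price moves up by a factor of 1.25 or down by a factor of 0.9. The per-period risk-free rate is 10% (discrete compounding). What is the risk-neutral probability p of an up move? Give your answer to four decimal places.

p = 0.5714

Risk-neutral probability p = (1 + 0.1 − 0.9)/(1.25 − 0.9) = 0.2000/0.3500 = 0.5714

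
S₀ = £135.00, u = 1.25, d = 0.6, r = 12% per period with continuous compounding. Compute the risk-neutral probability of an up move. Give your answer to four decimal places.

Risk-neutral probability p = (e^0.12 − 0.6)/(1.25 − 0.6) = 0.5275/0.6500 = 0.8115

p = 0.8115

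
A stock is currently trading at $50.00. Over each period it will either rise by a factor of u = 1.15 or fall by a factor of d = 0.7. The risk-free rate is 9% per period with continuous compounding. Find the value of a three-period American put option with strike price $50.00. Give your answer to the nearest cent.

$2.86

Risk-neutral probability p = (e^0.09 − 0.7)/(1.15 − 0.7) = 0.3942/0.4500 = 0.8759
Terminal stock prices: S_uuu = 76.04, S_uud = 46.29, S_udd = 28.17, S_ddd = 17.15
Terminal payoffs (K − S): max(-26.04, 0) = 0, max(3.713, 0) = 3.713, max(21.83, 0) = 21.83, max(32.85, 0) = 32.85
Node uu (S = 66.12): continuation = e^(−0.09)·[0.8759·0.0000 + 0.1241·3.7125] = 0.4209; exercise value = 0.0000 ≤ continuation, so V_uu = 0.4209
Node ud (S = 40.25): continuation = e^(−0.09)·[0.8759·3.7125 + 0.1241·21.8250] = 5.4466; exercise value = 9.7500 > continuation, so V_ud = 9.7500 (exercise)
Node dd (S = 24.5): continuation = e^(−0.09)·[0.8759·21.8250 + 0.1241·32.8500] = 21.1966; exercise value = 25.5000 > continuation, so V_dd = 25.5000 (exercise)
Node u (S = 57.5): continuation = e^(−0.09)·[0.8759·0.4209 + 0.1241·9.7500] = 1.4424; exercise value = 0.0000 ≤ continuation, so V_u = 1.4424
Node d (S = 35): continuation = e^(−0.09)·[0.8759·9.7500 + 0.1241·25.5000] = 10.6966; exercise value = 15.0000 > continuation, so V_d = 15.0000 (exercise)
Node 0 (S = 50): continuation = e^(−0.09)·[0.8759·1.4424 + 0.1241·15.0000] = 2.8554; exercise value = 0.0000 ≤ continuation, so V_0 = 2.8554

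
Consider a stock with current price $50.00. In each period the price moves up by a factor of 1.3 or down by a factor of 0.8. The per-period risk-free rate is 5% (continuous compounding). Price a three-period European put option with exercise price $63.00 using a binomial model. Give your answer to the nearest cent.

$10.83

Risk-neutral probability p = (e^0.05 − 0.8)/(1.3 − 0.8) = 0.2513/0.5000 = 0.5025
Terminal stock prices: S_uuu = 109.9, S_uud = 67.6, S_udd = 41.6, S_ddd = 25.6
Terminal payoffs (K − S): max(-46.85, 0) = 0, max(-4.6, 0) = 0, max(21.4, 0) = 21.4, max(37.4, 0) = 37.4
Node uu (S = 84.5): V_uu = e^(−0.05)·[0.5025·0.0000 + 0.4975·0.0000] = 0.0000
Node ud (S = 52): V_ud = e^(−0.05)·[0.5025·0.0000 + 0.4975·21.4000] = 10.1264
Node dd (S = 32): V_dd = e^(−0.05)·[0.5025·21.4000 + 0.4975·37.4000] = 27.9275
Node u (S = 65): V_u = e^(−0.05)·[0.5025·0.0000 + 0.4975·10.1264] = 4.7918
Node d (S = 40): V_d = e^(−0.05)·[0.5025·10.1264 + 0.4975·27.9275] = 18.0559
Node 0 (S = 50): V_0 = e^(−0.05)·[0.5025·4.7918 + 0.4975·18.0559] = 10.8346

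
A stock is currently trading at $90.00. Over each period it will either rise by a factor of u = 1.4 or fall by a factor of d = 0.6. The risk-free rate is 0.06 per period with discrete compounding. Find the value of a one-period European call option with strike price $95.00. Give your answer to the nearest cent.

$16.82

Risk-neutral probability p = (1 + 0.06 − 0.6)/(1.4 − 0.6) = 0.4600/0.8000 = 0.5750
Terminal stock prices: S_u = 126, S_d = 54
Terminal payoffs (S − K): max(31, 0) = 31, max(-41, 0) = 0
Node 0 (S = 90): V_0 = 1/1.06·[0.5750·31.0000 + 0.4250·0.0000] = 16.8160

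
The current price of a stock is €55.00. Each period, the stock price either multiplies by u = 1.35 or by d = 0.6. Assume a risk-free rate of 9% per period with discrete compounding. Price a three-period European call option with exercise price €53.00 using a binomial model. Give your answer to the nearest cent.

€20.18

Risk-neutral probability p = (1 + 0.09 − 0.6)/(1.35 − 0.6) = 0.4900/0.7500 = 0.6533
Terminal stock prices: S_uuu = 135.3, S_uud = 60.14, S_udd = 26.73, S_ddd = 11.88
Terminal payoffs (S − K): max(82.32, 0) = 82.32, max(7.143, 0) = 7.143, max(-26.27, 0) = 0, max(-41.12, 0) = 0
Node uu (S = 100.2): V_uu = 1/1.09·[0.6533·82.3206 + 0.3467·7.1425] = 51.6136
Node ud (S = 44.55): V_ud = 1/1.09·[0.6533·7.1425 + 0.3467·0.0000] = 4.2811
Node dd (S = 19.8): V_dd = 1/1.09·[0.6533·0.0000 + 0.3467·0.0000] = 0.0000
Node u (S = 74.25): V_u = 1/1.09·[0.6533·51.6136 + 0.3467·4.2811] = 32.2982
Node d (S = 33): V_d = 1/1.09·[0.6533·4.2811 + 0.3467·0.0000] = 2.5661
Node 0 (S = 55): V_0 = 1/1.09·[0.6533·32.2982 + 0.3467·2.5661] = 20.1753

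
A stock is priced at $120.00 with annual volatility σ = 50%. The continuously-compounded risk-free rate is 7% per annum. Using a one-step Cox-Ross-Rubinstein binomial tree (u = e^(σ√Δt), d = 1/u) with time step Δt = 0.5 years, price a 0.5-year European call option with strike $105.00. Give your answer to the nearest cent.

$29.39

CRR parameters: u = e^(σ√Δt) = e^(0.5·√0.5) = 1.4241, d = 1/u = 0.7022
Per-period rate: rΔt = 0.07·0.5 = 0.035, so R = e^0.035 = 1.0356
Risk-neutral probability p = (e^0.035 − 0.7022)/(1.4241 − 0.7022) = 0.3334/0.7219 = 0.4619
Terminal stock prices: S_u = 170.9, S_d = 84.26
Terminal payoffs (S − K): max(65.89, 0) = 65.89, max(-20.74, 0) = 0
Node 0 (S = 120): V_0 = e^(−0.035)·[0.4619·65.8943 + 0.5381·0.0000] = 29.3872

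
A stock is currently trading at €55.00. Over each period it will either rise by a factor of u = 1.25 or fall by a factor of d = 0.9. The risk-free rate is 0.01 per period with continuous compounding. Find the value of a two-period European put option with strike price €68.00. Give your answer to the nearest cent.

Risk-neutral probability p = (e^0.01 − 0.9)/(1.25 − 0.9) = 0.1101/0.3500 = 0.3144
Terminal stock prices: S_uu = 85.94, S_ud = 61.88, S_dd = 44.55
Terminal payoffs (K − S): max(-17.94, 0) = 0, max(6.125, 0) = 6.125, max(23.45, 0) = 23.45
Node u (S = 68.75): V_u = e^(−0.01)·[0.3144·0.0000 + 0.6856·6.1250] = 4.1573
Node d (S = 49.5): V_d = e^(−0.01)·[0.3144·6.1250 + 0.6856·23.4500] = 17.8234
Node 0 (S = 55): V_0 = e^(−0.01)·[0.3144·4.1573 + 0.6856·17.8234] = 13.3918

€13.39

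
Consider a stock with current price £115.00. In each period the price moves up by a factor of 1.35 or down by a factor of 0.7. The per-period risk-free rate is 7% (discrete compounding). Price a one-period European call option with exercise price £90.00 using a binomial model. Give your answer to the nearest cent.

£34.71

Risk-neutral probability p = (1 + 0.07 − 0.7)/(1.35 − 0.7) = 0.3700/0.6500 = 0.5692
Terminal stock prices: S_u = 155.2, S_d = 80.5
Terminal payoffs (S − K): max(65.25, 0) = 65.25, max(-9.5, 0) = 0
Node 0 (S = 115): V_0 = 1/1.07·[0.5692·65.2500 + 0.4308·0.0000] = 34.7124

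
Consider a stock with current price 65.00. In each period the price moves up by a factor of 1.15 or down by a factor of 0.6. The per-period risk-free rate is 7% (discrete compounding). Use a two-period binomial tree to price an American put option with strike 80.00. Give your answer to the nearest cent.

Risk-neutral probability p = (1 + 0.07 − 0.6)/(1.15 − 0.6) = 0.4700/0.5500 = 0.8545
Terminal stock prices: S_uu = 85.96, S_ud = 44.85, S_dd = 23.4
Terminal payoffs (K − S): max(-5.962, 0) = 0, max(35.15, 0) = 35.15, max(56.6, 0) = 56.6
Node u (S = 74.75): continuation = 1/1.07·[0.8545·0.0000 + 0.1455·35.1500] = 4.7782; exercise value = 5.2500 > continuation, so V_u = 5.2500 (exercise)
Node d (S = 39): continuation = 1/1.07·[0.8545·35.1500 + 0.1455·56.6000] = 35.7664; exercise value = 41.0000 > continuation, so V_d = 41.0000 (exercise)
Node 0 (S = 65): continuation = 1/1.07·[0.8545·5.2500 + 0.1455·41.0000] = 9.7664; exercise value = 15.0000 > continuation, so V_0 = 15.0000 (exercise)

15.00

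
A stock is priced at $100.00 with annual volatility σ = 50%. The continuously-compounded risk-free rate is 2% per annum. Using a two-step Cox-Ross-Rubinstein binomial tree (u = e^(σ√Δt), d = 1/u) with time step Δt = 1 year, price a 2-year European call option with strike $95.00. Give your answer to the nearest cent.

CRR parameters: u = e^(σ√Δt) = e^(0.5·√1) = 1.6487, d = 1/u = 0.6065
Per-period rate: rΔt = 0.02·1 = 0.02, so R = e^0.02 = 1.0202
Risk-neutral probability p = (e^0.02 − 0.6065)/(1.6487 − 0.6065) = 0.4137/1.0422 = 0.3969
Terminal stock prices: S_uu = 271.8, S_ud = 100, S_dd = 36.79
Terminal payoffs (S − K): max(176.8, 0) = 176.8, max(5, 0) = 5, max(-58.21, 0) = 0
Node u (S = 164.9): V_u = e^(−0.02)·[0.3969·176.8282 + 0.6031·5.0000] = 71.7533
Node d (S = 60.65): V_d = e^(−0.02)·[0.3969·5.0000 + 0.6031·0.0000] = 1.9453
Node 0 (S = 100): V_0 = e^(−0.02)·[0.3969·71.7533 + 0.6031·1.9453] = 29.0666

$29.07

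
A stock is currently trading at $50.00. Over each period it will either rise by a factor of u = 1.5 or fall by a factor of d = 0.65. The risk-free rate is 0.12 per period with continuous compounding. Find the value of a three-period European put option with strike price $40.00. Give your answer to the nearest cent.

Risk-neutral probability p = (e^0.12 − 0.65)/(1.5 − 0.65) = 0.4775/0.8500 = 0.5618
Terminal stock prices: S_uuu = 168.8, S_uud = 73.12, S_udd = 31.69, S_ddd = 13.73
Terminal payoffs (K − S): max(-128.8, 0) = 0, max(-33.12, 0) = 0, max(8.312, 0) = 8.312, max(26.27, 0) = 26.27
Node uu (S = 112.5): V_uu = e^(−0.12)·[0.5618·0.0000 + 0.4382·0.0000] = 0.0000
Node ud (S = 48.75): V_ud = e^(−0.12)·[0.5618·0.0000 + 0.4382·8.3125] = 3.2309
Node dd (S = 21.13): V_dd = e^(−0.12)·[0.5618·8.3125 + 0.4382·26.2687] = 14.3518
Node u (S = 75): V_u = e^(−0.12)·[0.5618·0.0000 + 0.4382·3.2309] = 1.2558
Node d (S = 32.5): V_d = e^(−0.12)·[0.5618·3.2309 + 0.4382·14.3518] = 7.1881
Node 0 (S = 50): V_0 = e^(−0.12)·[0.5618·1.2558 + 0.4382·7.1881] = 3.4196

$3.42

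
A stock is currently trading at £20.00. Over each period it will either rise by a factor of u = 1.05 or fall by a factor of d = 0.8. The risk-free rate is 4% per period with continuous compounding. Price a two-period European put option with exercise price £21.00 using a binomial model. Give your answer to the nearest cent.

£0.28

Risk-neutral probability p = (e^0.04 − 0.8)/(1.05 − 0.8) = 0.2408/0.2500 = 0.9632
Terminal stock prices: S_uu = 22.05, S_ud = 16.8, S_dd = 12.8
Terminal payoffs (K − S): max(-1.05, 0) = 0, max(4.2, 0) = 4.2, max(8.2, 0) = 8.2
Node u (S = 21): V_u = e^(−0.04)·[0.9632·0.0000 + 0.0368·4.2000] = 0.1483
Node d (S = 16): V_d = e^(−0.04)·[0.9632·4.2000 + 0.0368·8.2000] = 4.1766
Node 0 (S = 20): V_0 = e^(−0.04)·[0.9632·0.1483 + 0.0368·4.1766] = 0.2848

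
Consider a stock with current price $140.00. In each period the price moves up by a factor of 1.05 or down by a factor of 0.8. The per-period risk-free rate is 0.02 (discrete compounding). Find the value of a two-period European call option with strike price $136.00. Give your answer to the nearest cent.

$13.66

Risk-neutral probability p = (1 + 0.02 − 0.8)/(1.05 − 0.8) = 0.2200/0.2500 = 0.8800
Terminal stock prices: S_uu = 154.3, S_ud = 117.6, S_dd = 89.6
Terminal payoffs (S − K): max(18.35, 0) = 18.35, max(-18.4, 0) = 0, max(-46.4, 0) = 0
Node u (S = 147): V_u = 1/1.02·[0.8800·18.3500 + 0.1200·0.0000] = 15.8314
Node d (S = 112): V_d = 1/1.02·[0.8800·0.0000 + 0.1200·0.0000] = 0.0000
Node 0 (S = 140): V_0 = 1/1.02·[0.8800·15.8314 + 0.1200·0.0000] = 13.6584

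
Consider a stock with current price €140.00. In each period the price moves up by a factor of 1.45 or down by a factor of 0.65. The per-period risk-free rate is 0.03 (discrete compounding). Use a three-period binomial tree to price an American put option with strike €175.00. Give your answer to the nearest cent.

€53.51

Risk-neutral probability p = (1 + 0.03 − 0.65)/(1.45 − 0.65) = 0.3800/0.8000 = 0.4750
Terminal stock prices: S_uuu = 426.8, S_uud = 191.3, S_udd = 85.77, S_ddd = 38.45
Terminal payoffs (K − S): max(-251.8, 0) = 0, max(-16.33, 0) = 0, max(89.23, 0) = 89.23, max(136.6, 0) = 136.6
Node uu (S = 294.4): continuation = 1/1.03·[0.4750·0.0000 + 0.5250·0.0000] = 0.0000; exercise value = 0.0000 ≤ continuation, so V_uu = 0.0000
Node ud (S = 132): continuation = 1/1.03·[0.4750·0.0000 + 0.5250·89.2325] = 45.4826; exercise value = 43.0500 ≤ continuation, so V_ud = 45.4826
Node dd (S = 59.15): continuation = 1/1.03·[0.4750·89.2325 + 0.5250·136.5525] = 110.7529; exercise value = 115.8500 > continuation, so V_dd = 115.8500 (exercise)
Node u (S = 203): continuation = 1/1.03·[0.4750·0.0000 + 0.5250·45.4826] = 23.1829; exercise value = 0.0000 ≤ continuation, so V_u = 23.1829
Node d (S = 91): continuation = 1/1.03·[0.4750·45.4826 + 0.5250·115.8500] = 80.0247; exercise value = 84.0000 > continuation, so V_d = 84.0000 (exercise)
Node 0 (S = 140): continuation = 1/1.03·[0.4750·23.1829 + 0.5250·84.0000] = 53.5067; exercise value = 35.0000 ≤ continuation, so V_0 = 53.5067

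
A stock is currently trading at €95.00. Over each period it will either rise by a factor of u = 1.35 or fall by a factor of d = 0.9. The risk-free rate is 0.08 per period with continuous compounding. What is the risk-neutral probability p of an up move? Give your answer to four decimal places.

Risk-neutral probability p = (e^0.08 − 0.9)/(1.35 − 0.9) = 0.1833/0.4500 = 0.4073

p = 0.4073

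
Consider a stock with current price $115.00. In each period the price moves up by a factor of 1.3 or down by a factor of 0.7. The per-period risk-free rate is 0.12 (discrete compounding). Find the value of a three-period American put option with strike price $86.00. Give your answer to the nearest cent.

Risk-neutral probability p = (1 + 0.12 − 0.7)/(1.3 − 0.7) = 0.4200/0.6000 = 0.7000
Terminal stock prices: S_uuu = 252.7, S_uud = 136, S_udd = 73.25, S_ddd = 39.44
Terminal payoffs (K − S): max(-166.7, 0) = 0, max(-50.05, 0) = 0, max(12.75, 0) = 12.75, max(46.56, 0) = 46.56
Node uu (S = 194.4): continuation = 1/1.12·[0.7000·0.0000 + 0.3000·0.0000] = 0.0000; exercise value = 0.0000 ≤ continuation, so V_uu = 0.0000
Node ud (S = 104.6): continuation = 1/1.12·[0.7000·0.0000 + 0.3000·12.7450] = 3.4138; exercise value = 0.0000 ≤ continuation, so V_ud = 3.4138
Node dd (S = 56.35): continuation = 1/1.12·[0.7000·12.7450 + 0.3000·46.5550] = 20.4357; exercise value = 29.6500 > continuation, so V_dd = 29.6500 (exercise)
Node u (S = 149.5): continuation = 1/1.12·[0.7000·0.0000 + 0.3000·3.4138] = 0.9144; exercise value = 0.0000 ≤ continuation, so V_u = 0.9144
Node d (S = 80.5): continuation = 1/1.12·[0.7000·3.4138 + 0.3000·29.6500] = 10.0756; exercise value = 5.5000 ≤ continuation, so V_d = 10.0756
Node 0 (S = 115): continuation = 1/1.12·[0.7000·0.9144 + 0.3000·10.0756] = 3.2703; exercise value = 0.0000 ≤ continuation, so V_0 = 3.2703

$3.27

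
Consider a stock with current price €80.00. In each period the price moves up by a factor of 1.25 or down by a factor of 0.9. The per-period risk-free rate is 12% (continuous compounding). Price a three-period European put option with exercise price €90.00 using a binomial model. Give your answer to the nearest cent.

Risk-neutral probability p = (e^0.12 − 0.9)/(1.25 − 0.9) = 0.2275/0.3500 = 0.6500
Terminal stock prices: S_uuu = 156.2, S_uud = 112.5, S_udd = 81, S_ddd = 58.32
Terminal payoffs (K − S): max(-66.25, 0) = 0, max(-22.5, 0) = 0, max(9, 0) = 9, max(31.68, 0) = 31.68
Node uu (S = 125): V_uu = e^(−0.12)·[0.6500·0.0000 + 0.3500·0.0000] = 0.0000
Node ud (S = 90): V_ud = e^(−0.12)·[0.6500·0.0000 + 0.3500·9.0000] = 2.7939
Node dd (S = 64.8): V_dd = e^(−0.12)·[0.6500·9.0000 + 0.3500·31.6800] = 15.0228
Node u (S = 100): V_u = e^(−0.12)·[0.6500·0.0000 + 0.3500·2.7939] = 0.8673
Node d (S = 72): V_d = e^(−0.12)·[0.6500·2.7939 + 0.3500·15.0228] = 6.2742
Node 0 (S = 80): V_0 = e^(−0.12)·[0.6500·0.8673 + 0.3500·6.2742] = 2.4477

€2.45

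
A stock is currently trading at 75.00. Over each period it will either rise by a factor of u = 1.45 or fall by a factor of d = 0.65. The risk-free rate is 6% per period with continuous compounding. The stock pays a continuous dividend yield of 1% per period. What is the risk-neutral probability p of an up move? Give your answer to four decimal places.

p = 0.5016

Per-period risk-free factor R = e^0.06 = 1.0618; dividend-adjusted growth = e^(0.06−0.01) = 1.0513.
Risk-neutral probability p = (1.0513 − 0.65)/(1.45 − 0.65) = 0.4013/0.8000 = 0.5016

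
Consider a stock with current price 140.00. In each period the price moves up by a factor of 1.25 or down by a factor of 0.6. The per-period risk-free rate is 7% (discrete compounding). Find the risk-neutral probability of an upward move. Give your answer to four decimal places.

p = 0.7231

Risk-neutral probability p = (1 + 0.07 − 0.6)/(1.25 − 0.6) = 0.4700/0.6500 = 0.7231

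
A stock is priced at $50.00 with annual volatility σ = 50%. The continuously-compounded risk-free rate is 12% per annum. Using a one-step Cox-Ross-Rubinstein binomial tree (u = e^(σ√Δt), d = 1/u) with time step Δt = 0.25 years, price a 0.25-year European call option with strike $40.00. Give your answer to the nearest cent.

CRR parameters: u = e^(σ√Δt) = e^(0.5·√0.25) = 1.2840, d = 1/u = 0.7788
Per-period rate: rΔt = 0.12·0.25 = 0.03, so R = e^0.03 = 1.0305
Risk-neutral probability p = (e^0.03 − 0.7788)/(1.2840 − 0.7788) = 0.2517/0.5052 = 0.4981
Terminal stock prices: S_u = 64.2, S_d = 38.94
Terminal payoffs (S − K): max(24.2, 0) = 24.2, max(-1.06, 0) = 0
Node 0 (S = 50): V_0 = e^(−0.03)·[0.4981·24.2013 + 0.5019·0.0000] = 11.6984

$11.70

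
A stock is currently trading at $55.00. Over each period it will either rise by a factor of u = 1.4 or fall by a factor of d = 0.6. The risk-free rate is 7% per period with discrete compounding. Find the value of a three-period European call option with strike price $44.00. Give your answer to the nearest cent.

$24.91

Risk-neutral probability p = (1 + 0.07 − 0.6)/(1.4 − 0.6) = 0.4700/0.8000 = 0.5875
Terminal stock prices: S_uuu = 150.9, S_uud = 64.68, S_udd = 27.72, S_ddd = 11.88
Terminal payoffs (S − K): max(106.9, 0) = 106.9, max(20.68, 0) = 20.68, max(-16.28, 0) = 0, max(-32.12, 0) = 0
Node uu (S = 107.8): V_uu = 1/1.07·[0.5875·106.9200 + 0.4125·20.6800] = 66.6785
Node ud (S = 46.2): V_ud = 1/1.07·[0.5875·20.6800 + 0.4125·0.0000] = 11.3547
Node dd (S = 19.8): V_dd = 1/1.07·[0.5875·0.0000 + 0.4125·0.0000] = 0.0000
Node u (S = 77): V_u = 1/1.07·[0.5875·66.6785 + 0.4125·11.3547] = 40.9882
Node d (S = 33): V_d = 1/1.07·[0.5875·11.3547 + 0.4125·0.0000] = 6.2345
Node 0 (S = 55): V_0 = 1/1.07·[0.5875·40.9882 + 0.4125·6.2345] = 24.9087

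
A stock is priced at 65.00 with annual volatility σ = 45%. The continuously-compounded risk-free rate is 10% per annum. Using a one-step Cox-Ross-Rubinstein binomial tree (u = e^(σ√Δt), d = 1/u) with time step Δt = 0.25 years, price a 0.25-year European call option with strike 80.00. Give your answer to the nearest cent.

0.68

CRR parameters: u = e^(σ√Δt) = e^(0.45·√0.25) = 1.2523, d = 1/u = 0.7985
Per-period rate: rΔt = 0.1·0.25 = 0.025, so R = e^0.025 = 1.0253
Risk-neutral probability p = (e^0.025 − 0.7985)/(1.2523 − 0.7985) = 0.2268/0.4538 = 0.4998
Terminal stock prices: S_u = 81.4, S_d = 51.9
Terminal payoffs (S − K): max(1.401, 0) = 1.401, max(-28.1, 0) = 0
Node 0 (S = 65): V_0 = e^(−0.025)·[0.4998·1.4010 + 0.5002·0.0000] = 0.6829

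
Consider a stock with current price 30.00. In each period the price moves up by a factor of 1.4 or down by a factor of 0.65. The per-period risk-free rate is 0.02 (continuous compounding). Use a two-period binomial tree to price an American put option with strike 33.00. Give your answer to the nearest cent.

Risk-neutral probability p = (e^0.02 − 0.65)/(1.4 − 0.65) = 0.3702/0.7500 = 0.4936
Terminal stock prices: S_uu = 58.8, S_ud = 27.3, S_dd = 12.68
Terminal payoffs (K − S): max(-25.8, 0) = 0, max(5.7, 0) = 5.7, max(20.32, 0) = 20.32
Node u (S = 42): continuation = e^(−0.02)·[0.4936·0.0000 + 0.5064·5.7000] = 2.8293; exercise value = 0.0000 ≤ continuation, so V_u = 2.8293
Node d (S = 19.5): continuation = e^(−0.02)·[0.4936·5.7000 + 0.5064·20.3250] = 12.8466; exercise value = 13.5000 > continuation, so V_d = 13.5000 (exercise)
Node 0 (S = 30): continuation = e^(−0.02)·[0.4936·2.8293 + 0.5064·13.5000] = 8.0699; exercise value = 3.0000 ≤ continuation, so V_0 = 8.0699

8.07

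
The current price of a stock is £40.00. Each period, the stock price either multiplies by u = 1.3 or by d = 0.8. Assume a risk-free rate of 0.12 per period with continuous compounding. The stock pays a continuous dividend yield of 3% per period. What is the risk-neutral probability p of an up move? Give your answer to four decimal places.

Per-period risk-free factor R = e^0.12 = 1.1275; dividend-adjusted growth = e^(0.12−0.03) = 1.0942.
Risk-neutral probability p = (1.0942 − 0.8)/(1.3 − 0.8) = 0.2942/0.5000 = 0.5883

p = 0.5883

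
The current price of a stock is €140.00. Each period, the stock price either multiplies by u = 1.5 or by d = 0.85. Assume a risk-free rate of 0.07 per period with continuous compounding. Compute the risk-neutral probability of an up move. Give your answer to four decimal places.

Risk-neutral probability p = (e^0.07 − 0.85)/(1.5 − 0.85) = 0.2225/0.6500 = 0.3423

p = 0.3423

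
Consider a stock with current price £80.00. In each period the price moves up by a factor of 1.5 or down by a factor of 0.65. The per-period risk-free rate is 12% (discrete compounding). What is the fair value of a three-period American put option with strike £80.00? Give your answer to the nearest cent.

Risk-neutral probability p = (1 + 0.12 − 0.65)/(1.5 − 0.65) = 0.4700/0.8500 = 0.5529
Terminal stock prices: S_uuu = 270, S_uud = 117, S_udd = 50.7, S_ddd = 21.97
Terminal payoffs (K − S): max(-190, 0) = 0, max(-37, 0) = 0, max(29.3, 0) = 29.3, max(58.03, 0) = 58.03
Node uu (S = 180): continuation = 1/1.12·[0.5529·0.0000 + 0.4471·0.0000] = 0.0000; exercise value = 0.0000 ≤ continuation, so V_uu = 0.0000
Node ud (S = 78): continuation = 1/1.12·[0.5529·0.0000 + 0.4471·29.3000] = 11.6954; exercise value = 2.0000 ≤ continuation, so V_ud = 11.6954
Node dd (S = 33.8): continuation = 1/1.12·[0.5529·29.3000 + 0.4471·58.0300] = 37.6286; exercise value = 46.2000 > continuation, so V_dd = 46.2000 (exercise)
Node u (S = 120): continuation = 1/1.12·[0.5529·0.0000 + 0.4471·11.6954] = 4.6683; exercise value = 0.0000 ≤ continuation, so V_u = 4.6683
Node d (S = 52): continuation = 1/1.12·[0.5529·11.6954 + 0.4471·46.2000] = 24.2152; exercise value = 28.0000 > continuation, so V_d = 28.0000 (exercise)
Node 0 (S = 80): continuation = 1/1.12·[0.5529·4.6683 + 0.4471·28.0000] = 13.4812; exercise value = 0.0000 ≤ continuation, so V_0 = 13.4812

£13.48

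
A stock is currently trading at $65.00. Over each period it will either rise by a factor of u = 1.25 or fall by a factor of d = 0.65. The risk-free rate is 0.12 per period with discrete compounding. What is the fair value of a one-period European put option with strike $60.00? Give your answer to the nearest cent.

$3.43

Risk-neutral probability p = (1 + 0.12 − 0.65)/(1.25 − 0.65) = 0.4700/0.6000 = 0.7833
Terminal stock prices: S_u = 81.25, S_d = 42.25
Terminal payoffs (K − S): max(-21.25, 0) = 0, max(17.75, 0) = 17.75
Node 0 (S = 65): V_0 = 1/1.12·[0.7833·0.0000 + 0.2167·17.7500] = 3.4338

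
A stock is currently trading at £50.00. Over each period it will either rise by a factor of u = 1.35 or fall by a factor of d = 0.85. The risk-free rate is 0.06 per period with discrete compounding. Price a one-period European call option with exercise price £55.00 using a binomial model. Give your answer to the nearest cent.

Risk-neutral probability p = (1 + 0.06 − 0.85)/(1.35 − 0.85) = 0.2100/0.5000 = 0.4200
Terminal stock prices: S_u = 67.5, S_d = 42.5
Terminal payoffs (S − K): max(12.5, 0) = 12.5, max(-12.5, 0) = 0
Node 0 (S = 50): V_0 = 1/1.06·[0.4200·12.5000 + 0.5800·0.0000] = 4.9528

£4.95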